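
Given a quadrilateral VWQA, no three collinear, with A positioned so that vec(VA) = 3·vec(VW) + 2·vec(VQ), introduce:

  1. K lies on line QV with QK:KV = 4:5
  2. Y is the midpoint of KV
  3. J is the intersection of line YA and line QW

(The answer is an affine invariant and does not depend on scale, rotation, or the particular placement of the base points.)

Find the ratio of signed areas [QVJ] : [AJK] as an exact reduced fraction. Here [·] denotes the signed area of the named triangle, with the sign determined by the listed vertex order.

Assign V = (0, 0), W = (1, 0), Q = (0, 1), A = (3, 2) — the answer is frame-independent, so this choice is without loss of generality.
1. K lies on line QV with QK:KV = 4:5 ⇒ K = (0, 5/9)
2. Y is the midpoint of KV ⇒ Y = (0, 5/18)
3. J is the intersection of line YA and line QW ⇒ J = (39/85, 46/85)
2·[QVJ] = 39/85, 2·[AJK] = -12/17
[QVJ]:[AJK] = 39/85:-12/17 = -13/20

[QVJ]:[AJK] = -13/20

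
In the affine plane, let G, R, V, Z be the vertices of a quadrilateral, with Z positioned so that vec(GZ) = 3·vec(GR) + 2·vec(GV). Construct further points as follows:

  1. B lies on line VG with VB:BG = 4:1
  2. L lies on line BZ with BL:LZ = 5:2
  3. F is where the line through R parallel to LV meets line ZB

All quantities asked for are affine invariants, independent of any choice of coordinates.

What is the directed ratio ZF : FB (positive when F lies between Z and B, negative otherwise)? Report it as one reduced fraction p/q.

ZF:FB = -29/8

Work in coordinates with G = (0, 0), R = (1, 0), V = (0, 1), Z = (3, 2).
1. B lies on line VG with VB:BG = 4:1 ⇒ B = (0, 1/5)
2. L lies on line BZ with BL:LZ = 5:2 ⇒ L = (15/7, 52/35)
3. F is where the line through R parallel to LV meets line ZB ⇒ F = (-8/7, -17/35)
F = Z + t·(B−Z) with t = 29/21, so ZF:FB = t:(1−t) = 29/21:-8/21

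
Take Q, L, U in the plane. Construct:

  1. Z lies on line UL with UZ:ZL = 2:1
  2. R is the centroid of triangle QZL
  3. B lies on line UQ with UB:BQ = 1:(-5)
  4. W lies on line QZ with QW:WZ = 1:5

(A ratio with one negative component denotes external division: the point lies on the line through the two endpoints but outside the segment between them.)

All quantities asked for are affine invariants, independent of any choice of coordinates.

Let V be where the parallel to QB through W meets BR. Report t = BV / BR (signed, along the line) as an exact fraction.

t = 1/5

Assign Q = (0, 0), L = (1, 0), U = (0, 1) — the answer is frame-independent, so this choice is without loss of generality.
1. Z lies on line UL with UZ:ZL = 2:1 ⇒ Z = (2/3, 1/3)
2. R is the centroid of triangle QZL ⇒ R = (5/9, 1/9)
3. B lies on line UQ with UB:BQ = 1:(-5) ⇒ B = (0, 5/4)
4. W lies on line QZ with QW:WZ = 1:5 ⇒ W = (1/9, 1/18)
through W parallel to QB: direction (0, 5/4); meets BR at V = (1/9, 46/45)
V = B + t·(R−B) with t = 1/5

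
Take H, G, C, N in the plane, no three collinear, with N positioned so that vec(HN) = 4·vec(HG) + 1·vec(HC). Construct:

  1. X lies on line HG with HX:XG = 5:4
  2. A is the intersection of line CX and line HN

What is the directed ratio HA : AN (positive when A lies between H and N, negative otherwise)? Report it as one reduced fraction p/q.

Assign H = (0, 0), G = (1, 0), C = (0, 1), N = (4, 1) — the answer is frame-independent, so this choice is without loss of generality.
1. X lies on line HG with HX:XG = 5:4 ⇒ X = (5/9, 0)
2. A is the intersection of line CX and line HN ⇒ A = (20/41, 5/41)
A = H + t·(N−H) with t = 5/41, so HA:AN = t:(1−t) = 5/41:36/41

HA:AN = 5/36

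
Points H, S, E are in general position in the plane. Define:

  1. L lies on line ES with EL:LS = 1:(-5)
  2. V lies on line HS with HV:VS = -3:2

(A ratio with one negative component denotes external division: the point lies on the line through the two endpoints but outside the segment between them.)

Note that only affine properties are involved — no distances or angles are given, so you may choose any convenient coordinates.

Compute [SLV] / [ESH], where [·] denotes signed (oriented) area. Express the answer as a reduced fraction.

[SLV]:[ESH] = 5/2

Work in coordinates with H = (0, 0), S = (1, 0), E = (0, 1).
1. L lies on line ES with EL:LS = 1:(-5) ⇒ L = (-1/4, 5/4)
2. V lies on line HS with HV:VS = -3:2 ⇒ V = (3, 0)
2·[SLV] = -5/2, 2·[ESH] = -1
[SLV]:[ESH] = -5/2:-1 = 5/2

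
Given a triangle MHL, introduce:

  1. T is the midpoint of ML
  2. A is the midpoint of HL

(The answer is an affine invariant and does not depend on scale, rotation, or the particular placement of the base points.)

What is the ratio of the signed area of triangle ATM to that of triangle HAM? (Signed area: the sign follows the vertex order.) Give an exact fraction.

Work in coordinates with M = (0, 0), H = (1, 0), L = (0, 1).
1. T is the midpoint of ML ⇒ T = (0, 1/2)
2. A is the midpoint of HL ⇒ A = (1/2, 1/2)
2·[ATM] = 1/4, 2·[HAM] = 1/2
[ATM]:[HAM] = 1/4:1/2 = 1/2

[ATM]:[HAM] = 1/2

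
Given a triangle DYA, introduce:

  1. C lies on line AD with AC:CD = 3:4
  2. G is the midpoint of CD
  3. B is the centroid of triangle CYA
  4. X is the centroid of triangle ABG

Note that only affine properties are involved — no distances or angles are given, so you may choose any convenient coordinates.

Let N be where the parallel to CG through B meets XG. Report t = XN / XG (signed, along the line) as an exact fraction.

Assign D = (0, 0), Y = (1, 0), A = (0, 1) — the answer is frame-independent, so this choice is without loss of generality.
1. C lies on line AD with AC:CD = 3:4 ⇒ C = (0, 4/7)
2. G is the midpoint of CD ⇒ G = (0, 2/7)
3. B is the centroid of triangle CYA ⇒ B = (1/3, 11/21)
4. X is the centroid of triangle ABG ⇒ X = (1/9, 38/63)
through B parallel to CG: direction (0, -2/7); meets XG at N = (1/3, 26/21)
N = X + t·(G−X) with t = -2

t = -2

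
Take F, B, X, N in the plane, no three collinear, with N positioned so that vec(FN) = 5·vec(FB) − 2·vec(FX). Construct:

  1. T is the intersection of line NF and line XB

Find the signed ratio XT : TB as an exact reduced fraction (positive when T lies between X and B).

Choose coordinates F = (0, 0), B = (1, 0), X = (0, 1), N = (5, -2).
1. T is the intersection of line NF and line XB ⇒ T = (5/3, -2/3)
T = X + t·(B−X) with t = 5/3, so XT:TB = t:(1−t) = 5/3:-2/3

XT:TB = -5/2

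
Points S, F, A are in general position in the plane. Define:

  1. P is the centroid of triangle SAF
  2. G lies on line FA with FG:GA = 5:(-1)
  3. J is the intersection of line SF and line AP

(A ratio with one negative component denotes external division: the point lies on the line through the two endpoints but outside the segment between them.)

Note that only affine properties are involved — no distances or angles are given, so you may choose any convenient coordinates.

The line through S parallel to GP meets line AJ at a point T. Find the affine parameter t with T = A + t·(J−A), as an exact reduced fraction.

Set S = (0, 0), F = (1, 0), A = (0, 1); any affine frame gives the same invariant.
1. P is the centroid of triangle SAF ⇒ P = (1/3, 1/3)
2. G lies on line FA with FG:GA = 5:(-1) ⇒ G = (-1/4, 5/4)
3. J is the intersection of line SF and line AP ⇒ J = (1/2, 0)
through S parallel to GP: direction (7/12, -11/12); meets AJ at T = (7/3, -11/3)
T = A + t·(J−A) with t = 14/3

t = 14/3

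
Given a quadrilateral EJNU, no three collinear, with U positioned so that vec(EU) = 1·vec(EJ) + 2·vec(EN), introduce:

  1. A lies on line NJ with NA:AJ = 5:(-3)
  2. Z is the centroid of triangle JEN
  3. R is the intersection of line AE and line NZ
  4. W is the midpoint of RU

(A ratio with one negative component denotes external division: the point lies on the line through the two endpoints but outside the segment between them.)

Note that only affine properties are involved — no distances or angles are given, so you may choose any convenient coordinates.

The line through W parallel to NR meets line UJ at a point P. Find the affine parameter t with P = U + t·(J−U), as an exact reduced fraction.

Set E = (0, 0), J = (1, 0), N = (0, 1), U = (1, 2); any affine frame gives the same invariant.
1. A lies on line NJ with NA:AJ = 5:(-3) ⇒ A = (5/2, -3/2)
2. Z is the centroid of triangle JEN ⇒ Z = (1/3, 1/3)
3. R is the intersection of line AE and line NZ ⇒ R = (5/7, -3/7)
4. W is the midpoint of RU ⇒ W = (6/7, 11/14)
through W parallel to NR: direction (5/7, -10/7); meets UJ at P = (1, 1/2)
P = U + t·(J−U) with t = 3/4

t = 3/4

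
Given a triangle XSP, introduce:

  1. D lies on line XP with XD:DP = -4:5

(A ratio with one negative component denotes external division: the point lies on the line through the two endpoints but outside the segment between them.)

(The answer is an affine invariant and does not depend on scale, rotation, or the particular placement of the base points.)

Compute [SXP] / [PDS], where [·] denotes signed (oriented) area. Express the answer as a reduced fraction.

Choose coordinates X = (0, 0), S = (1, 0), P = (0, 1).
1. D lies on line XP with XD:DP = -4:5 ⇒ D = (0, -4)
2·[SXP] = -1, 2·[PDS] = 5
[SXP]:[PDS] = -1:5 = -1/5

[SXP]:[PDS] = -1/5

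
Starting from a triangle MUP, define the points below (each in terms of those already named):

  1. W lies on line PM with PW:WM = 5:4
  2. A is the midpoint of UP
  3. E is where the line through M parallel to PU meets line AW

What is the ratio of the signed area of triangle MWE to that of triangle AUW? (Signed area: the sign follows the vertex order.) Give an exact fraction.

[MWE]:[AUW] = -16/25

Set M = (0, 0), U = (1, 0), P = (0, 1); any affine frame gives the same invariant.
1. W lies on line PM with PW:WM = 5:4 ⇒ W = (0, 4/9)
2. A is the midpoint of UP ⇒ A = (1/2, 1/2)
3. E is where the line through M parallel to PU meets line AW ⇒ E = (-2/5, 2/5)
2·[MWE] = 8/45, 2·[AUW] = -5/18
[MWE]:[AUW] = 8/45:-5/18 = -16/25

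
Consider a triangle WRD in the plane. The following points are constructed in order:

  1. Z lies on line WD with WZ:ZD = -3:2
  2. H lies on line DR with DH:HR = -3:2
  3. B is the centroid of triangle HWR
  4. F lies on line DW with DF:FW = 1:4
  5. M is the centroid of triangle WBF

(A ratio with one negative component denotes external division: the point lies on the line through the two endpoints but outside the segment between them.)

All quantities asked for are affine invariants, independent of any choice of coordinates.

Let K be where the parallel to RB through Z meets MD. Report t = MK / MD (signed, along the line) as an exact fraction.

Assign W = (0, 0), R = (1, 0), D = (0, 1) — the answer is frame-independent, so this choice is without loss of generality.
1. Z lies on line WD with WZ:ZD = -3:2 ⇒ Z = (0, 3)
2. H lies on line DR with DH:HR = -3:2 ⇒ H = (3, -2)
3. B is the centroid of triangle HWR ⇒ B = (4/3, -2/3)
4. F lies on line DW with DF:FW = 1:4 ⇒ F = (0, 4/5)
5. M is the centroid of triangle WBF ⇒ M = (4/9, 2/45)
through Z parallel to RB: direction (1/3, -2/3); meets MD at K = (-40/3, 89/3)
K = M + t·(D−M) with t = 31

t = 31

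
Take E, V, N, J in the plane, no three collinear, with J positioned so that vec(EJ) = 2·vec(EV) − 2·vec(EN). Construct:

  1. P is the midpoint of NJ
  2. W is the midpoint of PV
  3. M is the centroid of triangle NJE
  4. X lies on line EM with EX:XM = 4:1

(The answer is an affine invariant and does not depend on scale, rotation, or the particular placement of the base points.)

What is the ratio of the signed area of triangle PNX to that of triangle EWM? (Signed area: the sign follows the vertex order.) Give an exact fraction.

[PNX]:[EWM] = -14/5

Choose coordinates E = (0, 0), V = (1, 0), N = (0, 1), J = (2, -2).
1. P is the midpoint of NJ ⇒ P = (1, -1/2)
2. W is the midpoint of PV ⇒ W = (1, -1/4)
3. M is the centroid of triangle NJE ⇒ M = (2/3, -1/3)
4. X lies on line EM with EX:XM = 4:1 ⇒ X = (8/15, -4/15)
2·[PNX] = 7/15, 2·[EWM] = -1/6
[PNX]:[EWM] = 7/15:-1/6 = -14/5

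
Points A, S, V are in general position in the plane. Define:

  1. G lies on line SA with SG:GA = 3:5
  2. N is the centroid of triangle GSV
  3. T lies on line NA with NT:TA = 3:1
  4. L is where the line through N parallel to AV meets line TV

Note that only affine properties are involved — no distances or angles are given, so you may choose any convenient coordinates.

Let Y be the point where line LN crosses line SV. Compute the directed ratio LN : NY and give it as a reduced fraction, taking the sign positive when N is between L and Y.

Assign A = (0, 0), S = (1, 0), V = (0, 1) — the answer is frame-independent, so this choice is without loss of generality.
1. G lies on line SA with SG:GA = 3:5 ⇒ G = (5/8, 0)
2. N is the centroid of triangle GSV ⇒ N = (13/24, 1/3)
3. T lies on line NA with NT:TA = 3:1 ⇒ T = (13/96, 1/12)
4. L is where the line through N parallel to AV meets line TV ⇒ L = (13/24, -8/3)
line LN meets SV at Y = (13/24, 11/24)
N = L + t·(Y−L) with t = 24/25, so LN:NY = 24/25:1/25

LN:NY = 24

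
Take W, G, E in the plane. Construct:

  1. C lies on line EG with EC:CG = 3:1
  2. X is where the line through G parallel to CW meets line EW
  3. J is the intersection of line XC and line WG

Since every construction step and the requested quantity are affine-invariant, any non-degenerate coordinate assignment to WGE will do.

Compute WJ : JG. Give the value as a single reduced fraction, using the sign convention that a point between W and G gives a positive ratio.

Assign W = (0, 0), G = (1, 0), E = (0, 1) — the answer is frame-independent, so this choice is without loss of generality.
1. C lies on line EG with EC:CG = 3:1 ⇒ C = (3/4, 1/4)
2. X is where the line through G parallel to CW meets line EW ⇒ X = (0, -1/3)
3. J is the intersection of line XC and line WG ⇒ J = (3/7, 0)
J = W + t·(G−W) with t = 3/7, so WJ:JG = t:(1−t) = 3/7:4/7

WJ:JG = 3/4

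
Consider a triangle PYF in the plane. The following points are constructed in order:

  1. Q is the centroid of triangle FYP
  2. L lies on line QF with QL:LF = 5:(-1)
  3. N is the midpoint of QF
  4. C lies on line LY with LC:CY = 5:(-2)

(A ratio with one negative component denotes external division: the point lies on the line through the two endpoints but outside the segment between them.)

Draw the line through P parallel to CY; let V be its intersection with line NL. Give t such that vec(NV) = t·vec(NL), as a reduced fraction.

Choose coordinates P = (0, 0), Y = (1, 0), F = (0, 1).
1. Q is the centroid of triangle FYP ⇒ Q = (1/3, 1/3)
2. L lies on line QF with QL:LF = 5:(-1) ⇒ L = (-1/12, 7/6)
3. N is the midpoint of QF ⇒ N = (1/6, 2/3)
4. C lies on line LY with LC:CY = 5:(-2) ⇒ C = (31/18, -7/9)
through P parallel to CY: direction (-13/18, 7/9); meets NL at V = (13/12, -7/6)
V = N + t·(L−N) with t = -11/3

t = -11/3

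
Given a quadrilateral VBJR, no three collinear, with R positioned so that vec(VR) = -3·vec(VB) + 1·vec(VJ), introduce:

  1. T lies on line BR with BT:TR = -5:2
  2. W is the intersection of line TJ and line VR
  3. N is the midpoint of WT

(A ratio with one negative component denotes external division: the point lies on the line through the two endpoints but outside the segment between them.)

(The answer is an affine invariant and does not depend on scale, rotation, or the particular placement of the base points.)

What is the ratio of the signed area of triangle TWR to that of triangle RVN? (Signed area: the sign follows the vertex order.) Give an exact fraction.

Assign V = (0, 0), B = (1, 0), J = (0, 1), R = (-3, 1) — the answer is frame-independent, so this choice is without loss of generality.
1. T lies on line BR with BT:TR = -5:2 ⇒ T = (-17/3, 5/3)
2. W is the intersection of line TJ and line VR ⇒ W = (-51/11, 17/11)
3. N is the midpoint of WT ⇒ N = (-170/33, 53/33)
2·[TWR] = -4/11, 2·[RVN] = -1/3
[TWR]:[RVN] = -4/11:-1/3 = 12/11

[TWR]:[RVN] = 12/11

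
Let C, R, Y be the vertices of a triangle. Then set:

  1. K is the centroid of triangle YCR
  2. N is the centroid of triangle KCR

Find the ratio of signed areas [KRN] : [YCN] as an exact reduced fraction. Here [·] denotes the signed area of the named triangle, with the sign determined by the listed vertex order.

[KRN]:[YCN] = -1/4

Set C = (0, 0), R = (1, 0), Y = (0, 1); any affine frame gives the same invariant.
1. K is the centroid of triangle YCR ⇒ K = (1/3, 1/3)
2. N is the centroid of triangle KCR ⇒ N = (4/9, 1/9)
2·[KRN] = -1/9, 2·[YCN] = 4/9
[KRN]:[YCN] = -1/9:4/9 = -1/4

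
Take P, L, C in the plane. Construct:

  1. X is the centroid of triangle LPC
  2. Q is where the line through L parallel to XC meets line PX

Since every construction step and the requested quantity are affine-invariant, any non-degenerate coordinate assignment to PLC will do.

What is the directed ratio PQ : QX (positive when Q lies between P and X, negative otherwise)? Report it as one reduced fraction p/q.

PQ:QX = -2

Assign P = (0, 0), L = (1, 0), C = (0, 1) — the answer is frame-independent, so this choice is without loss of generality.
1. X is the centroid of triangle LPC ⇒ X = (1/3, 1/3)
2. Q is where the line through L parallel to XC meets line PX ⇒ Q = (2/3, 2/3)
Q = P + t·(X−P) with t = 2, so PQ:QX = t:(1−t) = 2:-1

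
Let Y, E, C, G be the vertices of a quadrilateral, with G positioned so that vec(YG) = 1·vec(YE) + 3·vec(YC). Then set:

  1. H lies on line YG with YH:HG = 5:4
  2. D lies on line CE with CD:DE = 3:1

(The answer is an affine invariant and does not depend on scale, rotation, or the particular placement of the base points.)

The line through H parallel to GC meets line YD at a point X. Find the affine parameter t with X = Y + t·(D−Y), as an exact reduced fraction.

t = -4/9

Choose coordinates Y = (0, 0), E = (1, 0), C = (0, 1), G = (1, 3).
1. H lies on line YG with YH:HG = 5:4 ⇒ H = (5/9, 5/3)
2. D lies on line CE with CD:DE = 3:1 ⇒ D = (3/4, 1/4)
through H parallel to GC: direction (-1, -2); meets YD at X = (-1/3, -1/9)
X = Y + t·(D−Y) with t = -4/9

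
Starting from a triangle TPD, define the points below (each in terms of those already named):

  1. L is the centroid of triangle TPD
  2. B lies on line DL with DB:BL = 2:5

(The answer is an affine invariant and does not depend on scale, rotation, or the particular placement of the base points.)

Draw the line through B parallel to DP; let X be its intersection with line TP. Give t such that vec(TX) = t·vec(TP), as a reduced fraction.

t = 19/21

Set T = (0, 0), P = (1, 0), D = (0, 1); any affine frame gives the same invariant.
1. L is the centroid of triangle TPD ⇒ L = (1/3, 1/3)
2. B lies on line DL with DB:BL = 2:5 ⇒ B = (2/21, 17/21)
through B parallel to DP: direction (1, -1); meets TP at X = (19/21, 0)
X = T + t·(P−T) with t = 19/21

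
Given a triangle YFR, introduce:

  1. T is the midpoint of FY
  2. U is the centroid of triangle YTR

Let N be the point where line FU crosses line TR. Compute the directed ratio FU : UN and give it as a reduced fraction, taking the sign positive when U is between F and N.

FU:UN = -4

Assign Y = (0, 0), F = (1, 0), R = (0, 1) — the answer is frame-independent, so this choice is without loss of generality.
1. T is the midpoint of FY ⇒ T = (1/2, 0)
2. U is the centroid of triangle YTR ⇒ U = (1/6, 1/3)
line FU meets TR at N = (3/8, 1/4)
U = F + t·(N−F) with t = 4/3, so FU:UN = 4/3:-1/3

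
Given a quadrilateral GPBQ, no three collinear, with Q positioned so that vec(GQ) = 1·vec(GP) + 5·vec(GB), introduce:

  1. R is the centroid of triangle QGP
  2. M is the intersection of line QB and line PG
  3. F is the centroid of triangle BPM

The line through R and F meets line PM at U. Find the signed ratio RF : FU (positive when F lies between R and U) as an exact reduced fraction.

RF:FU = 4

Choose coordinates G = (0, 0), P = (1, 0), B = (0, 1), Q = (1, 5).
1. R is the centroid of triangle QGP ⇒ R = (2/3, 5/3)
2. M is the intersection of line QB and line PG ⇒ M = (-1/4, 0)
3. F is the centroid of triangle BPM ⇒ F = (1/4, 1/3)
line RF meets PM at U = (7/48, 0)
F = R + t·(U−R) with t = 4/5, so RF:FU = 4/5:1/5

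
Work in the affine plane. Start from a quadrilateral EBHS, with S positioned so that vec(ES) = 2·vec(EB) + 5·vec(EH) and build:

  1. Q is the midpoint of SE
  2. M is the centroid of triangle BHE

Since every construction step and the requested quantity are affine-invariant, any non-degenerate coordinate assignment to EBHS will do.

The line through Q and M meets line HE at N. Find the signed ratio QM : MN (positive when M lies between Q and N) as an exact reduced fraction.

Assign E = (0, 0), B = (1, 0), H = (0, 1), S = (2, 5) — the answer is frame-independent, so this choice is without loss of generality.
1. Q is the midpoint of SE ⇒ Q = (1, 5/2)
2. M is the centroid of triangle BHE ⇒ M = (1/3, 1/3)
line QM meets HE at N = (0, -3/4)
M = Q + t·(N−Q) with t = 2/3, so QM:MN = 2/3:1/3

QM:MN = 2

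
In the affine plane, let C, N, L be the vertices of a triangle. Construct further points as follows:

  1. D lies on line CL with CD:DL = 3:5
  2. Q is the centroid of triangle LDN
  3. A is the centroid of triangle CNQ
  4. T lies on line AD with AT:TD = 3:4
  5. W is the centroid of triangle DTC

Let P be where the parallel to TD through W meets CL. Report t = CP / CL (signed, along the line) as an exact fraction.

Assign C = (0, 0), N = (1, 0), L = (0, 1) — the answer is frame-independent, so this choice is without loss of generality.
1. D lies on line CL with CD:DL = 3:5 ⇒ D = (0, 3/8)
2. Q is the centroid of triangle LDN ⇒ Q = (1/3, 11/24)
3. A is the centroid of triangle CNQ ⇒ A = (4/9, 11/72)
4. T lies on line AD with AT:TD = 3:4 ⇒ T = (16/63, 125/504)
5. W is the centroid of triangle DTC ⇒ W = (16/189, 157/756)
through W parallel to TD: direction (-16/63, 8/63); meets CL at P = (0, 1/4)
P = C + t·(L−C) with t = 1/4

t = 1/4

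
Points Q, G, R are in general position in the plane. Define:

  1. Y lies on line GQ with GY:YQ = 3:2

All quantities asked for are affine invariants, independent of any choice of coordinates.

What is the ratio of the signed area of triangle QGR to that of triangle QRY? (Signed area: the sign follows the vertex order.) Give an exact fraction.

[QGR]:[QRY] = -5/2

Assign Q = (0, 0), G = (1, 0), R = (0, 1) — the answer is frame-independent, so this choice is without loss of generality.
1. Y lies on line GQ with GY:YQ = 3:2 ⇒ Y = (2/5, 0)
2·[QGR] = 1, 2·[QRY] = -2/5
[QGR]:[QRY] = 1:-2/5 = -5/2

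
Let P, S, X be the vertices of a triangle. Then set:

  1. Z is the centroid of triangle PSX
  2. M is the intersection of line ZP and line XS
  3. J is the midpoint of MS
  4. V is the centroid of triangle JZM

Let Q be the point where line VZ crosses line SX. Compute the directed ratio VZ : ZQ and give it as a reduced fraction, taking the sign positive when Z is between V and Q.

Set P = (0, 0), S = (1, 0), X = (0, 1); any affine frame gives the same invariant.
1. Z is the centroid of triangle PSX ⇒ Z = (1/3, 1/3)
2. M is the intersection of line ZP and line XS ⇒ M = (1/2, 1/2)
3. J is the midpoint of MS ⇒ J = (3/4, 1/4)
4. V is the centroid of triangle JZM ⇒ V = (19/36, 13/36)
line VZ meets SX at Q = (5/8, 3/8)
Z = V + t·(Q−V) with t = -2, so VZ:ZQ = -2:3

VZ:ZQ = -2/3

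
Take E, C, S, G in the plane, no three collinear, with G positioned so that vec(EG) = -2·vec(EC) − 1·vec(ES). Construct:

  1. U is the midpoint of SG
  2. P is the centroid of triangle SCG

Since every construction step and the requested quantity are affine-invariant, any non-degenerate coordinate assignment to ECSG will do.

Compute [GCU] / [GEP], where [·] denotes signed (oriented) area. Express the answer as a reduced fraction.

[GCU]:[GEP] = 6

Assign E = (0, 0), C = (1, 0), S = (0, 1), G = (-2, -1) — the answer is frame-independent, so this choice is without loss of generality.
1. U is the midpoint of SG ⇒ U = (-1, 0)
2. P is the centroid of triangle SCG ⇒ P = (-1/3, 0)
2·[GCU] = 2, 2·[GEP] = 1/3
[GCU]:[GEP] = 2:1/3 = 6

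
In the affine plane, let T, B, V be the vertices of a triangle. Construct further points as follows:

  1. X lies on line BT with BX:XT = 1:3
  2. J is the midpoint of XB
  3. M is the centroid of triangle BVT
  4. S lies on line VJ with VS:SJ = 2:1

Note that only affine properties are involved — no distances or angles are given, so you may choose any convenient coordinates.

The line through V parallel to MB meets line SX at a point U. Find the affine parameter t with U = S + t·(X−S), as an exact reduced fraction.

t = -3/2

Work in coordinates with T = (0, 0), B = (1, 0), V = (0, 1).
1. X lies on line BT with BX:XT = 1:3 ⇒ X = (3/4, 0)
2. J is the midpoint of XB ⇒ J = (7/8, 0)
3. M is the centroid of triangle BVT ⇒ M = (1/3, 1/3)
4. S lies on line VJ with VS:SJ = 2:1 ⇒ S = (7/12, 1/3)
through V parallel to MB: direction (2/3, -1/3); meets SX at U = (1/3, 5/6)
U = S + t·(X−S) with t = -3/2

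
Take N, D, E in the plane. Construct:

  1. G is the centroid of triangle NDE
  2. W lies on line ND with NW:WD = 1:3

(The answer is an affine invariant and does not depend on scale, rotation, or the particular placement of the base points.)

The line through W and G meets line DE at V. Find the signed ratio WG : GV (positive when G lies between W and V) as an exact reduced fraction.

WG:GV = 5/4

Work in coordinates with N = (0, 0), D = (1, 0), E = (0, 1).
1. G is the centroid of triangle NDE ⇒ G = (1/3, 1/3)
2. W lies on line ND with NW:WD = 1:3 ⇒ W = (1/4, 0)
line WG meets DE at V = (2/5, 3/5)
G = W + t·(V−W) with t = 5/9, so WG:GV = 5/9:4/9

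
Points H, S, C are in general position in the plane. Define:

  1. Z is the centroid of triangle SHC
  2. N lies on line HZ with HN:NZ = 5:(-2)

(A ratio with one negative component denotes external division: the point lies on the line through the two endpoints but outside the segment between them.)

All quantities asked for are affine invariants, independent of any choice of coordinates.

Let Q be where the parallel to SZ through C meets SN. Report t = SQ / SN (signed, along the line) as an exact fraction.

t = 3/2

Assign H = (0, 0), S = (1, 0), C = (0, 1) — the answer is frame-independent, so this choice is without loss of generality.
1. Z is the centroid of triangle SHC ⇒ Z = (1/3, 1/3)
2. N lies on line HZ with HN:NZ = 5:(-2) ⇒ N = (5/9, 5/9)
through C parallel to SZ: direction (-2/3, 1/3); meets SN at Q = (1/3, 5/6)
Q = S + t·(N−S) with t = 3/2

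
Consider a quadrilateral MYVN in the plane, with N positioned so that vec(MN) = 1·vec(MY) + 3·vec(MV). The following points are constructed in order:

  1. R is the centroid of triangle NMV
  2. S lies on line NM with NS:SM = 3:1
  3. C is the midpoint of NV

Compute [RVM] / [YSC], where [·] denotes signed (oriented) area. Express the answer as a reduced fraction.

Work in coordinates with M = (0, 0), Y = (1, 0), V = (0, 1), N = (1, 3).
1. R is the centroid of triangle NMV ⇒ R = (1/3, 4/3)
2. S lies on line NM with NS:SM = 3:1 ⇒ S = (1/4, 3/4)
3. C is the midpoint of NV ⇒ C = (1/2, 2)
2·[RVM] = 1/3, 2·[YSC] = -9/8
[RVM]:[YSC] = 1/3:-9/8 = -8/27

[RVM]:[YSC] = -8/27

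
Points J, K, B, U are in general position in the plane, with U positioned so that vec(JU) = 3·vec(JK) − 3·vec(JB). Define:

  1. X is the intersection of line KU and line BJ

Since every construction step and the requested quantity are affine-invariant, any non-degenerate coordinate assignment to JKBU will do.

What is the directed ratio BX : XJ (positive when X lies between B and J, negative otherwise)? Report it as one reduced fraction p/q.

BX:XJ = -1/3

Choose coordinates J = (0, 0), K = (1, 0), B = (0, 1), U = (3, -3).
1. X is the intersection of line KU and line BJ ⇒ X = (0, 3/2)
X = B + t·(J−B) with t = -1/2, so BX:XJ = t:(1−t) = -1/2:3/2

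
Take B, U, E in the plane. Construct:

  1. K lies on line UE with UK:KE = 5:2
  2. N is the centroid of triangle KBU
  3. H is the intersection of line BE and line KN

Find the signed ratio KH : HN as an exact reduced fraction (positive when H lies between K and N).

KH:HN = -2/3

Assign B = (0, 0), U = (1, 0), E = (0, 1) — the answer is frame-independent, so this choice is without loss of generality.
1. K lies on line UE with UK:KE = 5:2 ⇒ K = (2/7, 5/7)
2. N is the centroid of triangle KBU ⇒ N = (3/7, 5/21)
3. H is the intersection of line BE and line KN ⇒ H = (0, 5/3)
H = K + t·(N−K) with t = -2, so KH:HN = t:(1−t) = -2:3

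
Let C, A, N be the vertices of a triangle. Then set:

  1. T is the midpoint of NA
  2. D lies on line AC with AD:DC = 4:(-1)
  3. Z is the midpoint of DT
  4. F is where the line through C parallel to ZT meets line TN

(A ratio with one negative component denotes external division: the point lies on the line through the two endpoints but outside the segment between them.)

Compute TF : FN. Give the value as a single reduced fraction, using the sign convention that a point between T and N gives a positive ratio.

Assign C = (0, 0), A = (1, 0), N = (0, 1) — the answer is frame-independent, so this choice is without loss of generality.
1. T is the midpoint of NA ⇒ T = (1/2, 1/2)
2. D lies on line AC with AD:DC = 4:(-1) ⇒ D = (-1/3, 0)
3. Z is the midpoint of DT ⇒ Z = (1/12, 1/4)
4. F is where the line through C parallel to ZT meets line TN ⇒ F = (5/8, 3/8)
F = T + t·(N−T) with t = -1/4, so TF:FN = t:(1−t) = -1/4:5/4

TF:FN = -1/5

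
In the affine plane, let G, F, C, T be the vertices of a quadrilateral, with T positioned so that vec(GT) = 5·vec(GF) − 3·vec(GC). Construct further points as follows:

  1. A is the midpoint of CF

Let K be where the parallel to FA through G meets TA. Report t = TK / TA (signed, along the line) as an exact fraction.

t = 2

Choose coordinates G = (0, 0), F = (1, 0), C = (0, 1), T = (5, -3).
1. A is the midpoint of CF ⇒ A = (1/2, 1/2)
through G parallel to FA: direction (-1/2, 1/2); meets TA at K = (-4, 4)
K = T + t·(A−T) with t = 2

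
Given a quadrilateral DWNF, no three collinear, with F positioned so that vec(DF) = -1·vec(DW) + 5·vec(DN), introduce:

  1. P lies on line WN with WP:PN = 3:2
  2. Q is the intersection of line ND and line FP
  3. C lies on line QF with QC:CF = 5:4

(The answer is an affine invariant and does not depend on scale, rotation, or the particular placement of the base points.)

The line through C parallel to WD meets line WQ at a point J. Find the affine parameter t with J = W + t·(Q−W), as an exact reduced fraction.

Assign D = (0, 0), W = (1, 0), N = (0, 1), F = (-1, 5) — the answer is frame-independent, so this choice is without loss of generality.
1. P lies on line WN with WP:PN = 3:2 ⇒ P = (2/5, 3/5)
2. Q is the intersection of line ND and line FP ⇒ Q = (0, 13/7)
3. C lies on line QF with QC:CF = 5:4 ⇒ C = (-5/9, 227/63)
through C parallel to WD: direction (-1, 0); meets WQ at J = (-110/117, 227/63)
J = W + t·(Q−W) with t = 227/117

t = 227/117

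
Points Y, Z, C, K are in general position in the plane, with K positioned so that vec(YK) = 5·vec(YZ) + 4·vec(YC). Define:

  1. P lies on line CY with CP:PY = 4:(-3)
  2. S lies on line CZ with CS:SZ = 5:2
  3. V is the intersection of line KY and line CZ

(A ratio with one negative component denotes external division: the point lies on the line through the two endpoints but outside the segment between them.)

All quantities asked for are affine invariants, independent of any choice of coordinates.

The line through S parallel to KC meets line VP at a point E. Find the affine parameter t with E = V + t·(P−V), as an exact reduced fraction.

t = 4/49

Set Y = (0, 0), Z = (1, 0), C = (0, 1), K = (5, 4); any affine frame gives the same invariant.
1. P lies on line CY with CP:PY = 4:(-3) ⇒ P = (0, -3)
2. S lies on line CZ with CS:SZ = 5:2 ⇒ S = (5/7, 2/7)
3. V is the intersection of line KY and line CZ ⇒ V = (5/9, 4/9)
through S parallel to KC: direction (-5, -3); meets VP at E = (25/49, 8/49)
E = V + t·(P−V) with t = 4/49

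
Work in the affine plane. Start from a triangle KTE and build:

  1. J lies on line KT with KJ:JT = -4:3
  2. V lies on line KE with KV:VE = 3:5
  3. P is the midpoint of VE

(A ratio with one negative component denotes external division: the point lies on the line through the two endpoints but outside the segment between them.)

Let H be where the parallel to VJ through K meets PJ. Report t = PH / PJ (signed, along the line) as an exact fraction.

t = 11/5

Work in coordinates with K = (0, 0), T = (1, 0), E = (0, 1).
1. J lies on line KT with KJ:JT = -4:3 ⇒ J = (4, 0)
2. V lies on line KE with KV:VE = 3:5 ⇒ V = (0, 3/8)
3. P is the midpoint of VE ⇒ P = (0, 11/16)
through K parallel to VJ: direction (4, -3/8); meets PJ at H = (44/5, -33/40)
H = P + t·(J−P) with t = 11/5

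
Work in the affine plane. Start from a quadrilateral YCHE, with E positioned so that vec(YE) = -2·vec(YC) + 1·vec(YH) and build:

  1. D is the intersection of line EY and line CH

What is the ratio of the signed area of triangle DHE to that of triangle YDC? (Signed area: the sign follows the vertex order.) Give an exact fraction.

Choose coordinates Y = (0, 0), C = (1, 0), H = (0, 1), E = (-2, 1).
1. D is the intersection of line EY and line CH ⇒ D = (2, -1)
2·[DHE] = 4, 2·[YDC] = 1
[DHE]:[YDC] = 4:1 = 4

[DHE]:[YDC] = 4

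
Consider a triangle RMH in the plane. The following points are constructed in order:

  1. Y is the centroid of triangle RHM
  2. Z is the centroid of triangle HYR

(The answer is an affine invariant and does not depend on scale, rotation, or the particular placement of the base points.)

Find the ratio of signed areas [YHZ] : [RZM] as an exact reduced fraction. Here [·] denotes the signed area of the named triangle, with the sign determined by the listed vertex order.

[YHZ]:[RZM] = -1/4

Set R = (0, 0), M = (1, 0), H = (0, 1); any affine frame gives the same invariant.
1. Y is the centroid of triangle RHM ⇒ Y = (1/3, 1/3)
2. Z is the centroid of triangle HYR ⇒ Z = (1/9, 4/9)
2·[YHZ] = 1/9, 2·[RZM] = -4/9
[YHZ]:[RZM] = 1/9:-4/9 = -1/4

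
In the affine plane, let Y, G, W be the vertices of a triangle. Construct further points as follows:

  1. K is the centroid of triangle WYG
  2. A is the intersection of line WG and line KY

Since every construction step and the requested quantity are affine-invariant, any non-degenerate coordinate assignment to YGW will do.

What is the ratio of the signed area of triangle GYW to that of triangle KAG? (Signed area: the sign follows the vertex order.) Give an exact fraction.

Assign Y = (0, 0), G = (1, 0), W = (0, 1) — the answer is frame-independent, so this choice is without loss of generality.
1. K is the centroid of triangle WYG ⇒ K = (1/3, 1/3)
2. A is the intersection of line WG and line KY ⇒ A = (1/2, 1/2)
2·[GYW] = -1, 2·[KAG] = -1/6
[GYW]:[KAG] = -1:-1/6 = 6

[GYW]:[KAG] = 6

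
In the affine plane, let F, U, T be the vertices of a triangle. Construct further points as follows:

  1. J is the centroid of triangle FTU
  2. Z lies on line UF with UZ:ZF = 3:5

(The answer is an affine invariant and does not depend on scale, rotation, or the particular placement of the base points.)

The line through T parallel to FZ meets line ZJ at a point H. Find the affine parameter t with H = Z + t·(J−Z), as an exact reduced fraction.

t = 3

Work in coordinates with F = (0, 0), U = (1, 0), T = (0, 1).
1. J is the centroid of triangle FTU ⇒ J = (1/3, 1/3)
2. Z lies on line UF with UZ:ZF = 3:5 ⇒ Z = (5/8, 0)
through T parallel to FZ: direction (5/8, 0); meets ZJ at H = (-1/4, 1)
H = Z + t·(J−Z) with t = 3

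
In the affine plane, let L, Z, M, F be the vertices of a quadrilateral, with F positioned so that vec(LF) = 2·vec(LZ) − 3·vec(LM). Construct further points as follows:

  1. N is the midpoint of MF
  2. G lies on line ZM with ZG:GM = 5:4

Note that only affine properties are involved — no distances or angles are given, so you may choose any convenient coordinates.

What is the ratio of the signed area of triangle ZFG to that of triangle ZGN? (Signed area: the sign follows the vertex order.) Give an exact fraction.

Choose coordinates L = (0, 0), Z = (1, 0), M = (0, 1), F = (2, -3).
1. N is the midpoint of MF ⇒ N = (1, -1)
2. G lies on line ZM with ZG:GM = 5:4 ⇒ G = (4/9, 5/9)
2·[ZFG] = -10/9, 2·[ZGN] = 5/9
[ZFG]:[ZGN] = -10/9:5/9 = -2

[ZFG]:[ZGN] = -2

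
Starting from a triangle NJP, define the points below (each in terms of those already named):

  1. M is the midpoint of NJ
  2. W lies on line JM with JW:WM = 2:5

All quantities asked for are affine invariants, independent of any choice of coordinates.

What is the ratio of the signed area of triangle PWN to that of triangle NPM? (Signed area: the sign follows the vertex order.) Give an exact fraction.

Assign N = (0, 0), J = (1, 0), P = (0, 1) — the answer is frame-independent, so this choice is without loss of generality.
1. M is the midpoint of NJ ⇒ M = (1/2, 0)
2. W lies on line JM with JW:WM = 2:5 ⇒ W = (6/7, 0)
2·[PWN] = -6/7, 2·[NPM] = -1/2
[PWN]:[NPM] = -6/7:-1/2 = 12/7

[PWN]:[NPM] = 12/7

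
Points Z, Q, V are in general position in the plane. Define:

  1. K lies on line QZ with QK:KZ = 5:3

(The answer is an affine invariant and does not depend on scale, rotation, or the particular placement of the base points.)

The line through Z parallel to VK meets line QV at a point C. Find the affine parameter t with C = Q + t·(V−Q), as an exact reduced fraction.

t = 8/5

Set Z = (0, 0), Q = (1, 0), V = (0, 1); any affine frame gives the same invariant.
1. K lies on line QZ with QK:KZ = 5:3 ⇒ K = (3/8, 0)
through Z parallel to VK: direction (3/8, -1); meets QV at C = (-3/5, 8/5)
C = Q + t·(V−Q) with t = 8/5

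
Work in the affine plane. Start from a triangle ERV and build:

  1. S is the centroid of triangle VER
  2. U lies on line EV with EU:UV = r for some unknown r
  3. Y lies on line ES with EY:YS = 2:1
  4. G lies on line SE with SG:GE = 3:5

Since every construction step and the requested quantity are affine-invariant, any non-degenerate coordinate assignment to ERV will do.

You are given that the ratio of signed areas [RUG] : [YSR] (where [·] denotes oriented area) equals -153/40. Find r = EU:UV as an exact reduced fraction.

Work in coordinates with E = (0, 0), R = (1, 0), V = (0, 1).
1. S is the centroid of triangle VER ⇒ S = (1/3, 1/3)
2. With EU:UV = r, write λ = r/(r+1) so U = E + λ·(V−E); U is affine-linear in λ
3. Y lies on line ES with EY:YS = 2:1 ⇒ Y = (2/9, 2/9)
4. G lies on line SE with SG:GE = 3:5 ⇒ G = (5/24, 5/24)
Every point depending on U is an affine combination of U and λ-independent points, so each such coordinate is linear in λ; the λ² term in each signed area is a multiple of (V−E)×(V−E) = 0, so 2·[RUG] and 2·[YSR] are each linear in λ. Evaluating at λ=0 and λ=1:
  2·[RUG] = 19/24·λ − 5/24,   2·[YSR] = -1/9
So [RUG]:[YSR] = (19/24·λ − 5/24) / (-1/9). Setting this equal to -153/40:
  19/24·λ − 5/24 = -153/40·(-1/9)  ⇒  λ = 4/5
Then r = λ/(1−λ) = (4/5)/(1/5) = 4. Check: with r = 4, U = (0, 4/5) and [RUG]:[YSR] = -153/40 as required.

r = 4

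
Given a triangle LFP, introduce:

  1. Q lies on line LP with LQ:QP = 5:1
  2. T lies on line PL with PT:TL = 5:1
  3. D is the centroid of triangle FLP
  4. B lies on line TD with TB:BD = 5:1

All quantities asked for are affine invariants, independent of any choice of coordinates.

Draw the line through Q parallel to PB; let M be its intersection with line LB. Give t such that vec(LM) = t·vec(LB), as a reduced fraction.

Choose coordinates L = (0, 0), F = (1, 0), P = (0, 1).
1. Q lies on line LP with LQ:QP = 5:1 ⇒ Q = (0, 5/6)
2. T lies on line PL with PT:TL = 5:1 ⇒ T = (0, 1/6)
3. D is the centroid of triangle FLP ⇒ D = (1/3, 1/3)
4. B lies on line TD with TB:BD = 5:1 ⇒ B = (5/18, 11/36)
through Q parallel to PB: direction (5/18, -25/36); meets LB at M = (25/108, 55/216)
M = L + t·(B−L) with t = 5/6

t = 5/6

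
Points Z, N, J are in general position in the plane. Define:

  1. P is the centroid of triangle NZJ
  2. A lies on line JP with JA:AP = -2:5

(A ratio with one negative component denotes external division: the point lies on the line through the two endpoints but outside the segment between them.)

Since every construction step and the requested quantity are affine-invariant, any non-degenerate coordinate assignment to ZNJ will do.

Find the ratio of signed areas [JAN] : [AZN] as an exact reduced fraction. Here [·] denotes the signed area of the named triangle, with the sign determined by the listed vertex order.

Choose coordinates Z = (0, 0), N = (1, 0), J = (0, 1).
1. P is the centroid of triangle NZJ ⇒ P = (1/3, 1/3)
2. A lies on line JP with JA:AP = -2:5 ⇒ A = (-2/9, 13/9)
2·[JAN] = -2/9, 2·[AZN] = 13/9
[JAN]:[AZN] = -2/9:13/9 = -2/13

[JAN]:[AZN] = -2/13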